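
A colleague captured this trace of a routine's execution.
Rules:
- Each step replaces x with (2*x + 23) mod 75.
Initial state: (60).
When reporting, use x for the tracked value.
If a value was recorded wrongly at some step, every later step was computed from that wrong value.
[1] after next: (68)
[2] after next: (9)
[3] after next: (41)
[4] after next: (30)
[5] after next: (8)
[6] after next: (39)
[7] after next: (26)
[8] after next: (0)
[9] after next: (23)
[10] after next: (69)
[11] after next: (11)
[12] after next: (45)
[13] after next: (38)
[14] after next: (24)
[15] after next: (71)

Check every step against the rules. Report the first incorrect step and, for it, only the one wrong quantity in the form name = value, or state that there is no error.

step 1: x = (2*60 + 23) mod 75 = 68 -> no discrepancy
step 2: x = (2*68 + 23) mod 75 = 9 -> same as recorded
step 3: x = (2*9 + 23) mod 75 = 41 -> no discrepancy
step 4: x = (2*41 + 23) mod 75 = 30 -> matches
step 5: x = (2*30 + 23) mod 75 = 8 -> no discrepancy
step 6: x = (2*8 + 23) mod 75 = 39 -> no discrepancy
step 7: x = (2*39 + 23) mod 75 = 26 -> matches
step 8: x = (2*26 + 23) mod 75 = 0 -> in agreement
step 9: x = (2*0 + 23) mod 75 = 23 -> checks out
step 10: x = (2*23 + 23) mod 75 = 69 -> agrees with the trace
step 11: x = (2*69 + 23) mod 75 = 11 -> confirmed correct
step 12: x = (2*11 + 23) mod 75 = 45 -> no discrepancy
step 13: x = (2*45 + 23) mod 75 = 38 -> no discrepancy
step 14: x = (2*38 + 23) mod 75 = 24 -> agrees with the trace
step 15: x = (2*24 + 23) mod 75 = 71 -> checks out
Each recorded entry agrees with the recomputation.

no error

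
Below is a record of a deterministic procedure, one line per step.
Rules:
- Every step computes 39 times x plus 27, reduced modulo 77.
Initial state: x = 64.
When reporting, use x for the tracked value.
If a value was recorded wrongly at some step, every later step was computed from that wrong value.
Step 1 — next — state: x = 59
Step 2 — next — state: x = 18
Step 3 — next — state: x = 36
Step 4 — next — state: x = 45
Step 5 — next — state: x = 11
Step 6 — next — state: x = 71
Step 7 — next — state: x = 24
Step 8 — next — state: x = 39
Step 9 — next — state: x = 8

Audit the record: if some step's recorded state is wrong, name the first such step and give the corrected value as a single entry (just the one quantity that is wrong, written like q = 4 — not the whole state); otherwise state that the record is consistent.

1. x = (39*64 + 27) mod 77 = 59 (same as recorded)
2. x = (39*59 + 27) mod 77 = 18 (checks out)
3. x = (39*18 + 27) mod 77 = 36 (verified)
4. x = (39*36 + 27) mod 77 = 45 (no discrepancy)
5. x = (39*45 + 27) mod 77 = 11 (agrees with the record)
6. x = (39*11 + 27) mod 77 = 71 (same as recorded)
7. x = (39*71 + 27) mod 77 = 24 (exactly as logged)
8. x = (39*24 + 27) mod 77 = 39 (matches)
9. x = (39*39 + 27) mod 77 = 8 (no discrepancy)
The recomputation confirms every line.

no error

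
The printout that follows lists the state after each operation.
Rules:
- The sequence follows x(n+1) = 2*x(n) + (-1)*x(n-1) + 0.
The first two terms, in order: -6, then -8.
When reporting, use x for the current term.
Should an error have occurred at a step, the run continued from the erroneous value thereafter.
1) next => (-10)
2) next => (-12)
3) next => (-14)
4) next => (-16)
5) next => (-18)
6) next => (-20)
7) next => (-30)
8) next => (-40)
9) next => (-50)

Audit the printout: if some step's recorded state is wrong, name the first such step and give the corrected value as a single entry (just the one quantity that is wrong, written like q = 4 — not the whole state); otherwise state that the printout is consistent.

Recomputing the run from the initial state:
step 1: x = -10
step 2: x = -12
step 3: x = -14
step 4: x = -16
step 5: x = -18
step 6: x = -20
step 7: x = -22
step 8: x = -24
step 9: x = -26
The first disagreement with the printout is at step 7, where the value should be x = -22.

step 7, x = -22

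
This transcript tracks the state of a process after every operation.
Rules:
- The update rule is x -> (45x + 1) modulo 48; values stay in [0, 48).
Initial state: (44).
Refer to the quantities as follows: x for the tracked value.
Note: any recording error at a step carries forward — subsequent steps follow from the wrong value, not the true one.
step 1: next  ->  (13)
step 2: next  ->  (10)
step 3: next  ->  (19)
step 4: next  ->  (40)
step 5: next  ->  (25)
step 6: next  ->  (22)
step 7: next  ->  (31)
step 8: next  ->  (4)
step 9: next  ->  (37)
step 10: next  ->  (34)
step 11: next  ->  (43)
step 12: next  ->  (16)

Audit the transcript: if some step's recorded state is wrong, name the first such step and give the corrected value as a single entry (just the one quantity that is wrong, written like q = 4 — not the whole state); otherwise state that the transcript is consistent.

Step 1: x = (45*44 + 1) mod 48 = 13 — matches.
Step 2: x = (45*13 + 1) mod 48 = 10 — no discrepancy.
Step 3: x = (45*10 + 1) mod 48 = 19 — matches.
Step 4: x = (45*19 + 1) mod 48 = 40 — consistent with the transcript.
Step 5: x = (45*40 + 1) mod 48 = 25 — verified.
Step 6: x = (45*25 + 1) mod 48 = 22 — consistent with the transcript.
Step 7: x = (45*22 + 1) mod 48 = 31 — consistent with the transcript.
Step 8: x = (45*31 + 1) mod 48 = 4 — agrees with the transcript.
Step 9: x = (45*4 + 1) mod 48 = 37 — confirmed correct.
Step 10: x = (45*37 + 1) mod 48 = 34 — checks out.
Step 11: x = (45*34 + 1) mod 48 = 43 — matches.
Step 12: x = (45*43 + 1) mod 48 = 16 — matches.
Every step is consistent.

no error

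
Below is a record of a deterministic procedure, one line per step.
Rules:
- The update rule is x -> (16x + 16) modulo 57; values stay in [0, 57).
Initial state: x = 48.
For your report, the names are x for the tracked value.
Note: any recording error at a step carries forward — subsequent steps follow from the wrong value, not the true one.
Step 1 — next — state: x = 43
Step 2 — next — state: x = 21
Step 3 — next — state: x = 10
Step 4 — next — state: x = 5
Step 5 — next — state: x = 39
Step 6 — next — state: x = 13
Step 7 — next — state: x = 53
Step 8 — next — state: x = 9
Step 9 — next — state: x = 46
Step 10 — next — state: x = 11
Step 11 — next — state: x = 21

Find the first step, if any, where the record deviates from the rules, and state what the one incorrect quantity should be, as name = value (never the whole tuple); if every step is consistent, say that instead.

Step 1: x = (16*48 + 16) mod 57 = 43 — verified.
Step 2: x = (16*43 + 16) mod 57 = 20 — this is not what the record shows.
First incorrect step: 2; the correct value is x = 20.

step 2, x = 20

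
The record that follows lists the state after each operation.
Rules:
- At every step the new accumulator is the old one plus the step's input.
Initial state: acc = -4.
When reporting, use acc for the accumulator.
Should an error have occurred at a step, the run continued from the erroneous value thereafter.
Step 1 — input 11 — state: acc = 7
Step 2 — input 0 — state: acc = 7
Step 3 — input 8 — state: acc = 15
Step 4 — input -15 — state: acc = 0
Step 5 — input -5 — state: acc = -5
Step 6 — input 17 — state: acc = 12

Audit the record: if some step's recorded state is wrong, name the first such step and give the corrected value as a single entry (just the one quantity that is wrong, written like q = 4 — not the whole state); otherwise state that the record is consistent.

no error

Recomputing the run from the initial state:
step 1: acc = 7
step 2: acc = 7
step 3: acc = 15
step 4: acc = 0
step 5: acc = -5
step 6: acc = 12
This matches the record at every step.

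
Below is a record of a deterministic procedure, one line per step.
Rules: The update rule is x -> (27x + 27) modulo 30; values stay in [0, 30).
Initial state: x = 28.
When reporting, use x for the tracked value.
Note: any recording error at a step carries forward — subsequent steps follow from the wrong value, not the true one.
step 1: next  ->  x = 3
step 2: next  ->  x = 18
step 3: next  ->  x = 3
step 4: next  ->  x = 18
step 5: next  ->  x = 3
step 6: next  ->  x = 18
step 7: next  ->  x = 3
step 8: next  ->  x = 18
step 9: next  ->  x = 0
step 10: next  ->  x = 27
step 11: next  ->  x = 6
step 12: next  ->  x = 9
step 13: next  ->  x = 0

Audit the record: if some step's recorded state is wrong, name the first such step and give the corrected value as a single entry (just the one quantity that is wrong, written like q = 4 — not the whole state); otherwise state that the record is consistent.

1. x = (27*28 + 27) mod 30 = 3 (consistent with the record)
2. x = (27*3 + 27) mod 30 = 18 (confirmed correct)
3. x = (27*18 + 27) mod 30 = 3 (no discrepancy)
4. x = (27*3 + 27) mod 30 = 18 (consistent with the record)
5. x = (27*18 + 27) mod 30 = 3 (checks out)
6. x = (27*3 + 27) mod 30 = 18 (confirmed correct)
7. x = (27*18 + 27) mod 30 = 3 (agrees with the record)
8. x = (27*3 + 27) mod 30 = 18 (verified)
9. x = (27*18 + 27) mod 30 = 3 (the record disagrees here)
Step 9 is the first one off; corrected, x = 3.

step 9, x = 3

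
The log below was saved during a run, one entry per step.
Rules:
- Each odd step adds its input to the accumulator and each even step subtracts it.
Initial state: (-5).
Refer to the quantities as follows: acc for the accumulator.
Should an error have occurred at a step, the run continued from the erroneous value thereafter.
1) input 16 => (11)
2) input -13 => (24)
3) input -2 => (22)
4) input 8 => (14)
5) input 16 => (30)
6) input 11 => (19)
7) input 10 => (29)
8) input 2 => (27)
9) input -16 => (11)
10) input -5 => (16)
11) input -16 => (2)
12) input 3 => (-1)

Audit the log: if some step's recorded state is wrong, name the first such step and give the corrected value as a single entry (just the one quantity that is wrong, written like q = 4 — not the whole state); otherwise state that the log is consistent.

step 11, acc = 0

step 1: acc = -5 + 16 = 11 -> checks out
step 2: acc = 11 - -13 = 24 -> consistent with the log
step 3: acc = 24 + -2 = 22 -> in agreement
step 4: acc = 22 - 8 = 14 -> in agreement
step 5: acc = 14 + 16 = 30 -> no discrepancy
step 6: acc = 30 - 11 = 19 -> same as recorded
step 7: acc = 19 + 10 = 29 -> in agreement
step 8: acc = 29 - 2 = 27 -> verified
step 9: acc = 27 + -16 = 11 -> matches
step 10: acc = 11 - -5 = 16 -> in agreement
step 11: acc = 16 + -16 = 0 -> the log has a different value
First deviation found at step 11; the corrected entry is acc = 0.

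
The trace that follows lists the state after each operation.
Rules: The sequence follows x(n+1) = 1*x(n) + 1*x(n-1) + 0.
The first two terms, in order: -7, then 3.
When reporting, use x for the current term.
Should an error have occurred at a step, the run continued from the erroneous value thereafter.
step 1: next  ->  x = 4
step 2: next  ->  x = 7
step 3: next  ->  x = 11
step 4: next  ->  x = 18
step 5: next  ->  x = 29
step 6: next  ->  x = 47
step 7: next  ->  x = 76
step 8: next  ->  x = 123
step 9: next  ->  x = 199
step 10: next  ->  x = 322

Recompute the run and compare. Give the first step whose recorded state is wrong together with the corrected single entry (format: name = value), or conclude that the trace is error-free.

1. x = 1*(3) + (1)*(-7) + (0) = -4 (a discrepancy with the trace)
First deviation found at step 1; the corrected entry is x = -4.

step 1, x = -4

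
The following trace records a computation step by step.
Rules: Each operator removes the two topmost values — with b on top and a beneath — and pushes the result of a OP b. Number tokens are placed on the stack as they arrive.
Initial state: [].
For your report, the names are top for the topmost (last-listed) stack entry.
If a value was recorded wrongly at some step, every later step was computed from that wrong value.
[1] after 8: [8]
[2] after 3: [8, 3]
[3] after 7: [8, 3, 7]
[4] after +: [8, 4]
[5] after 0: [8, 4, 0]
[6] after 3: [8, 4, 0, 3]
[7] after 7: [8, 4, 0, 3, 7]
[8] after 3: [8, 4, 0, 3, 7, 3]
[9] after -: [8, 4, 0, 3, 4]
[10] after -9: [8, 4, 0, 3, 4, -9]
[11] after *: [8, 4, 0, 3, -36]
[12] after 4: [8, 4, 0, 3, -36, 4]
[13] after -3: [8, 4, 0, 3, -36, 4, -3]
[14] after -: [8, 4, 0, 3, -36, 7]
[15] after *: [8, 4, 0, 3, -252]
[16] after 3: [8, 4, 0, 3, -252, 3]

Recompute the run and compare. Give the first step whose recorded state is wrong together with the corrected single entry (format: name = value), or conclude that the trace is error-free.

1. push 8: top = 8 (in agreement)
2. push 3: top = 3 (in agreement)
3. push 7: top = 7 (checks out)
4. 3 + 7 = 10 (a discrepancy with the trace)
Step 4 is the first one off; corrected, top = 10.

step 4, top = 10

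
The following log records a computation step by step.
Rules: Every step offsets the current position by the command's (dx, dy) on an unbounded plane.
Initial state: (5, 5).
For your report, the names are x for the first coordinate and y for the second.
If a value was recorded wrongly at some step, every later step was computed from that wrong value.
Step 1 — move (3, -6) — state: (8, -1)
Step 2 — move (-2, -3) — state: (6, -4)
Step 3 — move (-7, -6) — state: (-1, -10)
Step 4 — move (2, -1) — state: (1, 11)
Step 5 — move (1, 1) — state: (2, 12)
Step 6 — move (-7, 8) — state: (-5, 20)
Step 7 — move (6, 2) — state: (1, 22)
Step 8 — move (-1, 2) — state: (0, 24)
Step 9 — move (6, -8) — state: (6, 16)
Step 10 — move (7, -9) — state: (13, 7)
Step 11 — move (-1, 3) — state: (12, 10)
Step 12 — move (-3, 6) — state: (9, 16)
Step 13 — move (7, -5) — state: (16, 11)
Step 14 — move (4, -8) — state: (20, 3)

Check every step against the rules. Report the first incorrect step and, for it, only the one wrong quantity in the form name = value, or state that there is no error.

step 4, y = -11

Recomputing the run from the initial state:
step 1: x = 8, y = -1
step 2: x = 6, y = -4
step 3: x = -1, y = -10
step 4: x = 1, y = -11
step 5: x = 2, y = -10
step 6: x = -5, y = -2
step 7: x = 1, y = 0
step 8: x = 0, y = 2
step 9: x = 6, y = -6
step 10: x = 13, y = -15
step 11: x = 12, y = -12
step 12: x = 9, y = -6
step 13: x = 16, y = -11
step 14: x = 20, y = -19
The first disagreement with the log is at step 4, where the value should be y = -11.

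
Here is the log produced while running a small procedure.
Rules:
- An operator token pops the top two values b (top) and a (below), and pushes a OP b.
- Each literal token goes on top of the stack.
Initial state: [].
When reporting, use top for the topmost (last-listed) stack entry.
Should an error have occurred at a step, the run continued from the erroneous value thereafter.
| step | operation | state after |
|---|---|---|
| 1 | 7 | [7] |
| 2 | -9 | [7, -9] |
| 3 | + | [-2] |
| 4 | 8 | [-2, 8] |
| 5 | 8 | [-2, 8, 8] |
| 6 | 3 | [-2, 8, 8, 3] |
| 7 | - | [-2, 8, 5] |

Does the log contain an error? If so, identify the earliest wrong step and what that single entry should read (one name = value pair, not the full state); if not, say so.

no error

Recomputing the run from the initial state:
step 1: [7]
step 2: [7, -9]
step 3: [-2]
step 4: [-2, 8]
step 5: [-2, 8, 8]
step 6: [-2, 8, 8, 3]
step 7: [-2, 8, 5]
This matches the log at every step.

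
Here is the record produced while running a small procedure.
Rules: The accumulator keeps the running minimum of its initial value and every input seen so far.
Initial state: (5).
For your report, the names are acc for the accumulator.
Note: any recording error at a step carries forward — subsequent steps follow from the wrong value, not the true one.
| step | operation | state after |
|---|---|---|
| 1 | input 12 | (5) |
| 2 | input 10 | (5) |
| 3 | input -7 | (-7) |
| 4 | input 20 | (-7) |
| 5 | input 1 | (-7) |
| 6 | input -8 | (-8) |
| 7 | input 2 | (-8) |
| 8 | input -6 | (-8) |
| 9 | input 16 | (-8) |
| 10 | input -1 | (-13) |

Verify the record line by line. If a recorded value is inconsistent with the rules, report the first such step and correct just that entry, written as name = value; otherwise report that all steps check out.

step 10, acc = -8

1. acc = min(5, 12) = 5 (matches)
2. acc = min(5, 10) = 5 (in agreement)
3. acc = min(5, -7) = -7 (verified)
4. acc = min(-7, 20) = -7 (agrees with the record)
5. acc = min(-7, 1) = -7 (same as recorded)
6. acc = min(-7, -8) = -8 (same as recorded)
7. acc = min(-8, 2) = -8 (same as recorded)
8. acc = min(-8, -6) = -8 (in agreement)
9. acc = min(-8, 16) = -8 (agrees with the record)
10. acc = min(-8, -1) = -8 (the record has a different value)
The audit stops at step 10: the recorded entry is wrong and should be acc = -8.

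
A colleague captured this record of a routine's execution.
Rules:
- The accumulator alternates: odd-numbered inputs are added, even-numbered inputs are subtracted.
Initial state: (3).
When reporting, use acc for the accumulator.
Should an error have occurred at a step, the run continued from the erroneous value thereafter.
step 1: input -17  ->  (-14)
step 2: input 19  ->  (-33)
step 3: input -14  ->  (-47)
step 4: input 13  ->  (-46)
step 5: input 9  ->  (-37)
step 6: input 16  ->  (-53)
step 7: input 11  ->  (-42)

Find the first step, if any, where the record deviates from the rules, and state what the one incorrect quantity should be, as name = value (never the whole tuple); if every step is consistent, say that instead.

step 4, acc = -60

step 1: acc = 3 + -17 = -14 -> checks out
step 2: acc = -14 - 19 = -33 -> in agreement
step 3: acc = -33 + -14 = -47 -> same as recorded
step 4: acc = -47 - 13 = -60 -> not what was recorded
So the first discrepancy is step 4, where the right value is acc = -60.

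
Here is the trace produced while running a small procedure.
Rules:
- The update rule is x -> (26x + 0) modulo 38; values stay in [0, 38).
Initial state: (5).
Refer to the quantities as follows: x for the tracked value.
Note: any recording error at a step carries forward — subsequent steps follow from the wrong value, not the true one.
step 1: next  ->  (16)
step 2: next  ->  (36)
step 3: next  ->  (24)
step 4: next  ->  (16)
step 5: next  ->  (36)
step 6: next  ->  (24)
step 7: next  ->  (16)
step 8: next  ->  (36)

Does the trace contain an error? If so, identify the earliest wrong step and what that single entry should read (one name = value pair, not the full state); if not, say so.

no error

Step 1: x = (26*5 + 0) mod 38 = 16 — matches.
Step 2: x = (26*16 + 0) mod 38 = 36 — agrees with the trace.
Step 3: x = (26*36 + 0) mod 38 = 24 — same as recorded.
Step 4: x = (26*24 + 0) mod 38 = 16 — exactly as logged.
Step 5: x = (26*16 + 0) mod 38 = 36 — checks out.
Step 6: x = (26*36 + 0) mod 38 = 24 — agrees with the trace.
Step 7: x = (26*24 + 0) mod 38 = 16 — same as recorded.
Step 8: x = (26*16 + 0) mod 38 = 36 — confirmed correct.
The whole run recomputes cleanly — no discrepancies.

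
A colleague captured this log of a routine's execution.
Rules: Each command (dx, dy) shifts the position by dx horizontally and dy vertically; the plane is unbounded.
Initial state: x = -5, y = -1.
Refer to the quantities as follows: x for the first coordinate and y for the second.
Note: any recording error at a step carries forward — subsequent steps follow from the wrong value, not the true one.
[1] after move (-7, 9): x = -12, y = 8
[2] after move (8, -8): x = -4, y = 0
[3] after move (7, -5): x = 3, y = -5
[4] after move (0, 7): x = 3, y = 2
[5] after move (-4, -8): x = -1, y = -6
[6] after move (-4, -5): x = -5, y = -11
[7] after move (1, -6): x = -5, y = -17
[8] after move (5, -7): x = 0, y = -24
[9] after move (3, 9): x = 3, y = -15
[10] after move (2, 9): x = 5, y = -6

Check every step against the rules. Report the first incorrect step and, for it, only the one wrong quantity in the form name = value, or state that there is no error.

step 1: x = -5 + (-7) = -12, y = -1 + (9) = 8 -> exactly as logged
step 2: x = -12 + (8) = -4, y = 8 + (-8) = 0 -> in agreement
step 3: x = -4 + (7) = 3, y = 0 + (-5) = -5 -> no discrepancy
step 4: x = 3 + (0) = 3, y = -5 + (7) = 2 -> same as recorded
step 5: x = 3 + (-4) = -1, y = 2 + (-8) = -6 -> verified
step 6: x = -1 + (-4) = -5, y = -6 + (-5) = -11 -> exactly as logged
step 7: x = -5 + (1) = -4, y = -11 + (-6) = -17 -> not what was recorded
The audit stops at step 7: the recorded entry is wrong and should be x = -4.

step 7, x = -4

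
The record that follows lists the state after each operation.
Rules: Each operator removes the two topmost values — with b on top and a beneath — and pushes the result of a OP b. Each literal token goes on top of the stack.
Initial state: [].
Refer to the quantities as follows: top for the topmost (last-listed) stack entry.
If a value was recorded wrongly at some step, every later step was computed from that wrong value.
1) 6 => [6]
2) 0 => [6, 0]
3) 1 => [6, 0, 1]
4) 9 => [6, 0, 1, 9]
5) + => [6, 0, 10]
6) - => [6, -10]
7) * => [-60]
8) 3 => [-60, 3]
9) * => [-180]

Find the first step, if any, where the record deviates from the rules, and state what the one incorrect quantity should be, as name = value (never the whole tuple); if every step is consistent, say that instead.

no error

Step 1: push 6: top = 6 — exactly as logged.
Step 2: push 0: top = 0 — no discrepancy.
Step 3: push 1: top = 1 — matches.
Step 4: push 9: top = 9 — no discrepancy.
Step 5: 1 + 9 = 10 — in agreement.
Step 6: 0 - 10 = -10 — no discrepancy.
Step 7: 6 * -10 = -60 — same as recorded.
Step 8: push 3: top = 3 — in agreement.
Step 9: -60 * 3 = -180 — consistent with the record.
Each recorded entry agrees with the recomputation.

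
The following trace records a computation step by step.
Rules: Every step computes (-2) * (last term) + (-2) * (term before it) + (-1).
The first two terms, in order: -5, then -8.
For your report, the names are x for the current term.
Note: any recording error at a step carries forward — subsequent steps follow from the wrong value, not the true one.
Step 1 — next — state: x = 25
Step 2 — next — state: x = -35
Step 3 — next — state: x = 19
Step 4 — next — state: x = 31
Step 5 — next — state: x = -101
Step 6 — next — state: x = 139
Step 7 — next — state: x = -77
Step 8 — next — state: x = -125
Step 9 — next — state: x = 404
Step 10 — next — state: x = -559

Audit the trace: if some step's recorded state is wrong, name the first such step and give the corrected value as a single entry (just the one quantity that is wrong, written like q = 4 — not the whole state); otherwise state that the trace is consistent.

step 9, x = 403

step 1: x = -2*(-8) + (-2)*(-5) + (-1) = 25 -> no discrepancy
step 2: x = -2*(25) + (-2)*(-8) + (-1) = -35 -> in agreement
step 3: x = -2*(-35) + (-2)*(25) + (-1) = 19 -> consistent with the trace
step 4: x = -2*(19) + (-2)*(-35) + (-1) = 31 -> verified
step 5: x = -2*(31) + (-2)*(19) + (-1) = -101 -> in agreement
step 6: x = -2*(-101) + (-2)*(31) + (-1) = 139 -> agrees with the trace
step 7: x = -2*(139) + (-2)*(-101) + (-1) = -77 -> verified
step 8: x = -2*(-77) + (-2)*(139) + (-1) = -125 -> verified
step 9: x = -2*(-125) + (-2)*(-77) + (-1) = 403 -> the recorded entry deviates here
So the first discrepancy is step 9, where the right value is x = 403.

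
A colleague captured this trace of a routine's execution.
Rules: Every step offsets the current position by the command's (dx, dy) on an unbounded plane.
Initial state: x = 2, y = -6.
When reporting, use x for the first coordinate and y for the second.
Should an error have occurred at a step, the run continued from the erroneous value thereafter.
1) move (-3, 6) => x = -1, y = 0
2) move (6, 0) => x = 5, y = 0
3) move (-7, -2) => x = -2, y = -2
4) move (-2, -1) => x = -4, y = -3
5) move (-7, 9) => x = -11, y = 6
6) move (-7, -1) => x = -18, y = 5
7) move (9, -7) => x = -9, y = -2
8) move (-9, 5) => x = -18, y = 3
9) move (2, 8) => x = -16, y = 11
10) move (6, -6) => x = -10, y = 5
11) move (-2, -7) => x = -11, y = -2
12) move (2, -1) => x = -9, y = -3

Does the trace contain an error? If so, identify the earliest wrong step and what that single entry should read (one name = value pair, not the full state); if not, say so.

step 1: x = 2 + (-3) = -1, y = -6 + (6) = 0 -> checks out
step 2: x = -1 + (6) = 5, y = 0 + (0) = 0 -> confirmed correct
step 3: x = 5 + (-7) = -2, y = 0 + (-2) = -2 -> verified
step 4: x = -2 + (-2) = -4, y = -2 + (-1) = -3 -> exactly as logged
step 5: x = -4 + (-7) = -11, y = -3 + (9) = 6 -> checks out
step 6: x = -11 + (-7) = -18, y = 6 + (-1) = 5 -> confirmed correct
step 7: x = -18 + (9) = -9, y = 5 + (-7) = -2 -> verified
step 8: x = -9 + (-9) = -18, y = -2 + (5) = 3 -> in agreement
step 9: x = -18 + (2) = -16, y = 3 + (8) = 11 -> consistent with the trace
step 10: x = -16 + (6) = -10, y = 11 + (-6) = 5 -> checks out
step 11: x = -10 + (-2) = -12, y = 5 + (-7) = -2 -> a discrepancy with the trace
First incorrect step: 11; the correct value is x = -12.

step 11, x = -12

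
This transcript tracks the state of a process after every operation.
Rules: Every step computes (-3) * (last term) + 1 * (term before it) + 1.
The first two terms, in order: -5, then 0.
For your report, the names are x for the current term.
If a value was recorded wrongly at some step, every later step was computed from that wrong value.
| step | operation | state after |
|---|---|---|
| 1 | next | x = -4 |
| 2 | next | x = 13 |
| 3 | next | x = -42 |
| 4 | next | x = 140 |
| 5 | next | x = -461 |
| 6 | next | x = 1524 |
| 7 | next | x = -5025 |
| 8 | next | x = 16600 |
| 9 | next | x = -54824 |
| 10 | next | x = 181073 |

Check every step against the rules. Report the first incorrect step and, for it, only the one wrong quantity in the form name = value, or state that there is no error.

step 7, x = -5032

Recomputing the run from the initial state:
step 1: x = -4
step 2: x = 13
step 3: x = -42
step 4: x = 140
step 5: x = -461
step 6: x = 1524
step 7: x = -5032
step 8: x = 16621
step 9: x = -54894
step 10: x = 181304
The first disagreement with the transcript is at step 7, where the value should be x = -5032.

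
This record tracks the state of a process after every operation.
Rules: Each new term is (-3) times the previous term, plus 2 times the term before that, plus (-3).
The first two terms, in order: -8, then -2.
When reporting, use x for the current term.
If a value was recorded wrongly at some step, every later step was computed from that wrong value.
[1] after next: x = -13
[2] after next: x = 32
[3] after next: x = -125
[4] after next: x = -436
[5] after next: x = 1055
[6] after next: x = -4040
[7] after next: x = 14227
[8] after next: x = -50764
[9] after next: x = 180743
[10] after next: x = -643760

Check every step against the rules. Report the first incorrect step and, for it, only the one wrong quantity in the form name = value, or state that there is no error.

step 4, x = 436

Step 1: x = -3*(-2) + (2)*(-8) + (-3) = -13 — consistent with the record.
Step 2: x = -3*(-13) + (2)*(-2) + (-3) = 32 — no discrepancy.
Step 3: x = -3*(32) + (2)*(-13) + (-3) = -125 — agrees with the record.
Step 4: x = -3*(-125) + (2)*(32) + (-3) = 436 — the record disagrees here.
Step 4 is the first one off; corrected, x = 436.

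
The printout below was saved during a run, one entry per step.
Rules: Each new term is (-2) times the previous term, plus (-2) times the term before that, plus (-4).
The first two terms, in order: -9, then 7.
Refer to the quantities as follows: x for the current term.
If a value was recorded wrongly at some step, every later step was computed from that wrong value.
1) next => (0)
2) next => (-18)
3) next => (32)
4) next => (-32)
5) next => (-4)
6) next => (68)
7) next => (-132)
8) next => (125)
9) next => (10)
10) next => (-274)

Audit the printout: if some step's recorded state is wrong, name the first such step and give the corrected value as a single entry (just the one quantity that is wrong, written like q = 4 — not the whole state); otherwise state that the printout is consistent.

step 8, x = 124

step 1: x = -2*(7) + (-2)*(-9) + (-4) = 0 -> matches
step 2: x = -2*(0) + (-2)*(7) + (-4) = -18 -> in agreement
step 3: x = -2*(-18) + (-2)*(0) + (-4) = 32 -> confirmed correct
step 4: x = -2*(32) + (-2)*(-18) + (-4) = -32 -> no discrepancy
step 5: x = -2*(-32) + (-2)*(32) + (-4) = -4 -> consistent with the printout
step 6: x = -2*(-4) + (-2)*(-32) + (-4) = 68 -> no discrepancy
step 7: x = -2*(68) + (-2)*(-4) + (-4) = -132 -> matches
step 8: x = -2*(-132) + (-2)*(68) + (-4) = 124 -> not what was recorded
So the first discrepancy is step 8, where the right value is x = 124.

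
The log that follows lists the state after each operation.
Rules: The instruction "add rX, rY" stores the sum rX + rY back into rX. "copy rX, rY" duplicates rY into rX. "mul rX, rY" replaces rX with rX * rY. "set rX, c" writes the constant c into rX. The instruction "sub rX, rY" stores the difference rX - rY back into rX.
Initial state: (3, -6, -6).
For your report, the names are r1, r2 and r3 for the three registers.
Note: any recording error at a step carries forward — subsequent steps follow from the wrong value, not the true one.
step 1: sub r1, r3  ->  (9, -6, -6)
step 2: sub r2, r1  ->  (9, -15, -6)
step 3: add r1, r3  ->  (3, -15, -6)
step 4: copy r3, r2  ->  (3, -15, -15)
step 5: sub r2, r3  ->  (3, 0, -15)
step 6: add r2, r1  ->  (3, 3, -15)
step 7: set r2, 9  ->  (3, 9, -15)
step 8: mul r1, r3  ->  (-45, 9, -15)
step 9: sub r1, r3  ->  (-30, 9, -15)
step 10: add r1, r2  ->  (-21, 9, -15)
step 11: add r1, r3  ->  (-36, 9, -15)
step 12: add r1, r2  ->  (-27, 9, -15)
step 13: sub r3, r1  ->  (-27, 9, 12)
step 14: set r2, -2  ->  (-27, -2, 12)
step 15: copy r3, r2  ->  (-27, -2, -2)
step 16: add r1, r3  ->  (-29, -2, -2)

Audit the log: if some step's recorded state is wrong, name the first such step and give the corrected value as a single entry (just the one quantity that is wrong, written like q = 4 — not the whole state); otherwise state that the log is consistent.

Recomputing the run from the initial state:
step 1: r1 = 9, r2 = -6, r3 = -6
step 2: r1 = 9, r2 = -15, r3 = -6
step 3: r1 = 3, r2 = -15, r3 = -6
step 4: r1 = 3, r2 = -15, r3 = -15
step 5: r1 = 3, r2 = 0, r3 = -15
step 6: r1 = 3, r2 = 3, r3 = -15
step 7: r1 = 3, r2 = 9, r3 = -15
step 8: r1 = -45, r2 = 9, r3 = -15
step 9: r1 = -30, r2 = 9, r3 = -15
step 10: r1 = -21, r2 = 9, r3 = -15
step 11: r1 = -36, r2 = 9, r3 = -15
step 12: r1 = -27, r2 = 9, r3 = -15
step 13: r1 = -27, r2 = 9, r3 = 12
step 14: r1 = -27, r2 = -2, r3 = 12
step 15: r1 = -27, r2 = -2, r3 = -2
step 16: r1 = -29, r2 = -2, r3 = -2
This matches the log at every step.

no error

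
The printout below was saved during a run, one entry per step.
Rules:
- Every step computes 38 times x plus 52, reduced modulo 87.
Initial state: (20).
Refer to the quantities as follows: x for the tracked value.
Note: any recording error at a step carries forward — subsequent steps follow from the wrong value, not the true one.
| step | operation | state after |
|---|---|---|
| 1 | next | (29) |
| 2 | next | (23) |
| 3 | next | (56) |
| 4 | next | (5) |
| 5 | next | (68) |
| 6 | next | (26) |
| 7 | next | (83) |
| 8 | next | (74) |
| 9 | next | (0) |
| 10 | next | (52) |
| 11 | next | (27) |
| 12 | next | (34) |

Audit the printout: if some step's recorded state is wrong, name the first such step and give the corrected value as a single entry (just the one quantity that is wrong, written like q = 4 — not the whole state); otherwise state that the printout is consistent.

step 1: x = (38*20 + 52) mod 87 = 29 -> matches
step 2: x = (38*29 + 52) mod 87 = 23 -> matches
step 3: x = (38*23 + 52) mod 87 = 56 -> checks out
step 4: x = (38*56 + 52) mod 87 = 5 -> exactly as logged
step 5: x = (38*5 + 52) mod 87 = 68 -> same as recorded
step 6: x = (38*68 + 52) mod 87 = 26 -> matches
step 7: x = (38*26 + 52) mod 87 = 83 -> no discrepancy
step 8: x = (38*83 + 52) mod 87 = 74 -> same as recorded
step 9: x = (38*74 + 52) mod 87 = 80 -> the entry is off here
First incorrect step: 9; the correct value is x = 80.

step 9, x = 80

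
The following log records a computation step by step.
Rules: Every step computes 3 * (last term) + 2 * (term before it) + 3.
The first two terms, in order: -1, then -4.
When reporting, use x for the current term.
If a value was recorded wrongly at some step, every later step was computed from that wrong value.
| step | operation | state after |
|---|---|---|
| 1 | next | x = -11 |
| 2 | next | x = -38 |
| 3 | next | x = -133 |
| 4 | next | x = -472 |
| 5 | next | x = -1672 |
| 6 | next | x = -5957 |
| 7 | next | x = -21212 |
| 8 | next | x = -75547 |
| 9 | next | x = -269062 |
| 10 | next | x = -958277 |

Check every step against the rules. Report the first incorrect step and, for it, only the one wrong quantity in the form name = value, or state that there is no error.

Step 1: x = 3*(-4) + (2)*(-1) + (3) = -11 — verified.
Step 2: x = 3*(-11) + (2)*(-4) + (3) = -38 — same as recorded.
Step 3: x = 3*(-38) + (2)*(-11) + (3) = -133 — checks out.
Step 4: x = 3*(-133) + (2)*(-38) + (3) = -472 — in agreement.
Step 5: x = 3*(-472) + (2)*(-133) + (3) = -1679 — this is not what the log shows.
First incorrect step: 5; the correct value is x = -1679.

step 5, x = -1679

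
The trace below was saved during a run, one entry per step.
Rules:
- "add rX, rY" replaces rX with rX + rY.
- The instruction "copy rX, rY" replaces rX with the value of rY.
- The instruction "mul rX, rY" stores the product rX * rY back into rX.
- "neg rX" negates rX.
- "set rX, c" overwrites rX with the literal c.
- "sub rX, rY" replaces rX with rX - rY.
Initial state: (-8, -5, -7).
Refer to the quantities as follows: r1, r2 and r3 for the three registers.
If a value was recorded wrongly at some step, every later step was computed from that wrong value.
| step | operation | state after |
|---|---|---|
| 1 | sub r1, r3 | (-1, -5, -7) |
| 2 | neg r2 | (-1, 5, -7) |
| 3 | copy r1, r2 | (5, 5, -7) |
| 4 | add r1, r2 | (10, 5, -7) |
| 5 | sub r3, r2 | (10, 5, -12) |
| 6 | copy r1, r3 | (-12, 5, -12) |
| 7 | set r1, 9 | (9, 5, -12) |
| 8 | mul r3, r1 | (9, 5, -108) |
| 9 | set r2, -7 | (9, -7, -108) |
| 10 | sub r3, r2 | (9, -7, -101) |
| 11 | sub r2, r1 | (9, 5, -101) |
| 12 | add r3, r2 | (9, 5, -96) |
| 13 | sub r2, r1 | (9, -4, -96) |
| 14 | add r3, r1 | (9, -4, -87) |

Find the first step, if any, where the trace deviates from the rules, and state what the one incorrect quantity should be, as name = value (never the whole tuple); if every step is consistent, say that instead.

step 11, r2 = -16

Recomputing the run from the initial state:
step 1: r1 = -1, r2 = -5, r3 = -7
step 2: r1 = -1, r2 = 5, r3 = -7
step 3: r1 = 5, r2 = 5, r3 = -7
step 4: r1 = 10, r2 = 5, r3 = -7
step 5: r1 = 10, r2 = 5, r3 = -12
step 6: r1 = -12, r2 = 5, r3 = -12
step 7: r1 = 9, r2 = 5, r3 = -12
step 8: r1 = 9, r2 = 5, r3 = -108
step 9: r1 = 9, r2 = -7, r3 = -108
step 10: r1 = 9, r2 = -7, r3 = -101
step 11: r1 = 9, r2 = -16, r3 = -101
step 12: r1 = 9, r2 = -16, r3 = -117
step 13: r1 = 9, r2 = -25, r3 = -117
step 14: r1 = 9, r2 = -25, r3 = -108
The first disagreement with the trace is at step 11, where the value should be r2 = -16.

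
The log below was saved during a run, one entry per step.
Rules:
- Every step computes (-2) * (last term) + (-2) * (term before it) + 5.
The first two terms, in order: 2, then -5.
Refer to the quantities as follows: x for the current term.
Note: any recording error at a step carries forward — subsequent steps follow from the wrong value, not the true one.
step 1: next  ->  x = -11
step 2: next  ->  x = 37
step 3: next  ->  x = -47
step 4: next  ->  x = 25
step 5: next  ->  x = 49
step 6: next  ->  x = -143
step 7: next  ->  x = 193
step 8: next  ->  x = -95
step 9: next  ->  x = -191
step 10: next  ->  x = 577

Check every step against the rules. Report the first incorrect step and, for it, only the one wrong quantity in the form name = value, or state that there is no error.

step 1, x = 11

step 1: x = -2*(-5) + (-2)*(2) + (5) = 11 -> the log has a different value
First incorrect step: 1; the correct value is x = 11.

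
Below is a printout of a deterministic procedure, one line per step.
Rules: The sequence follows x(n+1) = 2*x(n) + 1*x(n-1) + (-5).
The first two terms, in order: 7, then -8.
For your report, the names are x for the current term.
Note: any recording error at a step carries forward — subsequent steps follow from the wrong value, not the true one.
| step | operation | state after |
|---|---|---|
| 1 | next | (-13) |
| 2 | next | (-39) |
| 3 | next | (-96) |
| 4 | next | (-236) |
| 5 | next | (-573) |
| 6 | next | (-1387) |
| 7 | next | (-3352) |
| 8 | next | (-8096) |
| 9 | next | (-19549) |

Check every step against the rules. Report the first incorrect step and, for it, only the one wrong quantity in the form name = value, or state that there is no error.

step 1, x = -14

1. x = 2*(-8) + (1)*(7) + (-5) = -14 (first mismatch against the printout)
Conclusion: step 1 carries the first error; the entry should be x = -14.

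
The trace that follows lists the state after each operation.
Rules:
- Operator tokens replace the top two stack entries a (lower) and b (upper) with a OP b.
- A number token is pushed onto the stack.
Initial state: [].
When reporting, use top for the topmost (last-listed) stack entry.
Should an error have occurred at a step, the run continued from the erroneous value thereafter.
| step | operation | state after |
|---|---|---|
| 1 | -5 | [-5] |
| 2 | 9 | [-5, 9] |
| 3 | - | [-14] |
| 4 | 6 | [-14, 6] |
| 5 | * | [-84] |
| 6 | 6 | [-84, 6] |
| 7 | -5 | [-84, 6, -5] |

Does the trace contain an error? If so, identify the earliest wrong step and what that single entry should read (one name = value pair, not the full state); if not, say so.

no error

Recomputing the run from the initial state:
step 1: [-5]
step 2: [-5, 9]
step 3: [-14]
step 4: [-14, 6]
step 5: [-84]
step 6: [-84, 6]
step 7: [-84, 6, -5]
This matches the trace at every step.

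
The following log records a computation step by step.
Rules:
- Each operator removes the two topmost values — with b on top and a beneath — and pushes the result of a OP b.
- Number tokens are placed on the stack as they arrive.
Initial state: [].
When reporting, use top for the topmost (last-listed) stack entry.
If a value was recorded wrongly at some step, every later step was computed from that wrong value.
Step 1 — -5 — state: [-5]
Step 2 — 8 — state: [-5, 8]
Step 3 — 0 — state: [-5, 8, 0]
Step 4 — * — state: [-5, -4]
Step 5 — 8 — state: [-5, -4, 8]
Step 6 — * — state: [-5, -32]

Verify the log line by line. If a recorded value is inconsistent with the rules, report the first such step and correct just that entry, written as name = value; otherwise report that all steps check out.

1. push -5: top = -5 (no discrepancy)
2. push 8: top = 8 (matches)
3. push 0: top = 0 (matches)
4. 8 * 0 = 0 (the log disagrees here)
First incorrect step: 4; the correct value is top = 0.

step 4, top = 0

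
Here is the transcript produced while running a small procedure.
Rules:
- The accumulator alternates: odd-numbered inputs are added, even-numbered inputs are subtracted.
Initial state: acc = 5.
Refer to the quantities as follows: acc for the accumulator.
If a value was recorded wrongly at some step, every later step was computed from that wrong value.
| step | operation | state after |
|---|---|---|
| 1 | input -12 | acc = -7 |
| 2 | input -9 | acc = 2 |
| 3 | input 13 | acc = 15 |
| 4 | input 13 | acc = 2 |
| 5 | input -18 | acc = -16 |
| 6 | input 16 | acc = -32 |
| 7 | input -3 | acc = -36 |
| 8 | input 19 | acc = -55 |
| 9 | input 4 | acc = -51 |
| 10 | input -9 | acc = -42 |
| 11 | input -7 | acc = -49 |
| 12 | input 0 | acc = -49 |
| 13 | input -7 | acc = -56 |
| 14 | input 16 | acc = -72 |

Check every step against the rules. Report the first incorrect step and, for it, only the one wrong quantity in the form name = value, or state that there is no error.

step 7, acc = -35

1. acc = 5 + -12 = -7 (verified)
2. acc = -7 - -9 = 2 (same as recorded)
3. acc = 2 + 13 = 15 (agrees with the transcript)
4. acc = 15 - 13 = 2 (matches)
5. acc = 2 + -18 = -16 (confirmed correct)
6. acc = -16 - 16 = -32 (verified)
7. acc = -32 + -3 = -35 (the recorded entry deviates here)
First deviation found at step 7; the corrected entry is acc = -35.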